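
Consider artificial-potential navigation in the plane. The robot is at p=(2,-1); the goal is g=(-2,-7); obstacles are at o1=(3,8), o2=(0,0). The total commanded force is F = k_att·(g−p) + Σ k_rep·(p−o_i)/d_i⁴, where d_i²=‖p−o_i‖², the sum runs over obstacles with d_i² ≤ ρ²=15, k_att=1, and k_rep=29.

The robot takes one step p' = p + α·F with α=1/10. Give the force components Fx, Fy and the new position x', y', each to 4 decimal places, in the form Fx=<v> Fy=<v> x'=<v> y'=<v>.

F_att = 1·(g−p) = 1·(-4,-6) = (-4.0000,-6.0000)
o1: d²=82 > ρ²=15 → inactive
o2: d²=5 ≤ ρ²=15; F_rep = 29·(2,-1)/5² = (2.3200,-1.1600)
F = F_att + ΣF_rep = (-1.6800,-7.1600)
p' = p + 1/10·F = (1.8320,-1.7160)

Fx=-1.6800 Fy=-7.1600 x'=1.8320 y'=-1.7160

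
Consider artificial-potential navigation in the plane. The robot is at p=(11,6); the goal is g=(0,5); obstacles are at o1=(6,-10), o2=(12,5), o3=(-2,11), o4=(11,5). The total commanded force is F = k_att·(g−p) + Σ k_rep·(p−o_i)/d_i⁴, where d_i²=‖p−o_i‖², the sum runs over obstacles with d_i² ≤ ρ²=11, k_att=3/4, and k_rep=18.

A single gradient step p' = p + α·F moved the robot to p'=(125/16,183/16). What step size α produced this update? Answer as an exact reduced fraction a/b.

α = 1/4

F_att = 3/4·(g−p) = 3/4·(-11,-1) = (-8.2500,-0.7500)
o1: d²=281 > ρ²=11 → inactive
o2: d²=2 ≤ ρ²=11; F_rep = 18·(-1,1)/2² = (-4.5000,4.5000)
o3: d²=194 > ρ²=11 → inactive
o4: d²=1 ≤ ρ²=11; F_rep = 18·(0,1)/1² = (0.0000,18.0000)
F = F_att + ΣF_rep = (-12.7500,21.7500)
Δp = p'−p = (-3.1875,5.4375); α = Δx/Fx = (-51/16) / (-51/4) = 1/4
check: Δy/Fy = (87/16) / (87/4) = 1/4 ✓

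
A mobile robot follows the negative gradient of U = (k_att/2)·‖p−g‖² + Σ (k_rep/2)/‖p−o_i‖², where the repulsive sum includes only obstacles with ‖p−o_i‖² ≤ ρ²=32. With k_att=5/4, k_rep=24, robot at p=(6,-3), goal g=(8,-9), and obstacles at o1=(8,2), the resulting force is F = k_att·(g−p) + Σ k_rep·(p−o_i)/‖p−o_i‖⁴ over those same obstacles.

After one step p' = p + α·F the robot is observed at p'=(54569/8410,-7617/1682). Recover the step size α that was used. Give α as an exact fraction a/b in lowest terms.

α = 1/5

F_att = 5/4·(g−p) = 5/4·(2,-6) = (2.5000,-7.5000)
o1: d²=29 ≤ ρ²=32; F_rep = 24·(-2,-5)/29² = (-0.0571,-0.1427)
F = F_att + ΣF_rep = (2.4429,-7.6427)
Δp = p'−p = (0.4886,-1.5285); α = Δx/Fx = (4109/8410) / (4109/1682) = 1/5
check: Δy/Fy = (-2571/1682) / (-12855/1682) = 1/5 ✓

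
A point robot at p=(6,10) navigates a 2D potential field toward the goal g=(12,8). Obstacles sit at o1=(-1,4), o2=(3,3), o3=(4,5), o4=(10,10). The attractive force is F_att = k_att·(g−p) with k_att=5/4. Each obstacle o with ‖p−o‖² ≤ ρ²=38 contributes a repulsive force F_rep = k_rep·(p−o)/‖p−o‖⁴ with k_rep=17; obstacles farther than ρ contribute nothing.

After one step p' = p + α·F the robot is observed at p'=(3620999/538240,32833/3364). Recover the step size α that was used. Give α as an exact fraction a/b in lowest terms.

F_att = 5/4·(g−p) = 5/4·(6,-2) = (7.5000,-2.5000)
o1: d²=85 > ρ²=38 → inactive
o2: d²=58 > ρ²=38 → inactive
o3: d²=29 ≤ ρ²=38; F_rep = 17·(2,5)/29² = (0.0404,0.1011)
o4: d²=16 ≤ ρ²=38; F_rep = 17·(-4,0)/16² = (-0.2656,0.0000)
F = F_att + ΣF_rep = (7.2748,-2.3989)
Δp = p'−p = (0.7275,-0.2399); α = Δx/Fx = (391559/538240) / (391559/53824) = 1/10
check: Δy/Fy = (-807/3364) / (-4035/1682) = 1/10 ✓

α = 1/10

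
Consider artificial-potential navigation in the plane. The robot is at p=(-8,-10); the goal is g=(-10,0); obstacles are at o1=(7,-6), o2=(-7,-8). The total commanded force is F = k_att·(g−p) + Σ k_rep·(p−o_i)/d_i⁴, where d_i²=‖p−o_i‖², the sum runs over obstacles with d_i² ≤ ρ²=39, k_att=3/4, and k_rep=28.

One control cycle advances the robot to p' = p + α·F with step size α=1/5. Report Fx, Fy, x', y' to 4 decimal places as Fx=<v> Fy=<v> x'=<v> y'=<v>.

Fx=-2.6200 Fy=5.2600 x'=-8.5240 y'=-8.9480

F_att = 3/4·(g−p) = 3/4·(-2,10) = (-1.5000,7.5000)
o1: d²=241 > ρ²=39 → inactive
o2: d²=5 ≤ ρ²=39; F_rep = 28·(-1,-2)/5² = (-1.1200,-2.2400)
F = F_att + ΣF_rep = (-2.6200,5.2600)
p' = p + 1/5·F = (-8.5240,-8.9480)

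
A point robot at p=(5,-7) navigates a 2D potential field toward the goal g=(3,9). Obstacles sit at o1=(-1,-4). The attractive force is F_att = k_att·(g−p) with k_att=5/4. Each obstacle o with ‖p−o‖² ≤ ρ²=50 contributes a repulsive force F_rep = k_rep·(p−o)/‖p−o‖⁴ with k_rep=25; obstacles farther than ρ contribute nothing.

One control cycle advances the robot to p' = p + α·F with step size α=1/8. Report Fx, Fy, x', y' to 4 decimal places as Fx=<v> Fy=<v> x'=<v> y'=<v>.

Fx=-2.4259 Fy=19.9630 x'=4.6968 y'=-4.5046

F_att = 5/4·(g−p) = 5/4·(-2,16) = (-2.5000,20.0000)
o1: d²=45 ≤ ρ²=50; F_rep = 25·(6,-3)/45² = (0.0741,-0.0370)
F = F_att + ΣF_rep = (-2.4259,19.9630)
p' = p + 1/8·F = (4.6968,-4.5046)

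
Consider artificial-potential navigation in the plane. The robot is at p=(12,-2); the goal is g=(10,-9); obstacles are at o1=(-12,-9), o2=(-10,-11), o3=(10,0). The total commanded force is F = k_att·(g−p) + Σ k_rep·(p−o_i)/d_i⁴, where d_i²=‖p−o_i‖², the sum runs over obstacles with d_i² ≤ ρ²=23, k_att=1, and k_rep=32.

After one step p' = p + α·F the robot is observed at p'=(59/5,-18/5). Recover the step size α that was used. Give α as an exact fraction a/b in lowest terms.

F_att = 1·(g−p) = 1·(-2,-7) = (-2.0000,-7.0000)
o1: d²=625 > ρ²=23 → inactive
o2: d²=565 > ρ²=23 → inactive
o3: d²=8 ≤ ρ²=23; F_rep = 32·(2,-2)/8² = (1.0000,-1.0000)
F = F_att + ΣF_rep = (-1.0000,-8.0000)
Δp = p'−p = (-0.2000,-1.6000); α = Δx/Fx = (-1/5) / (-1) = 1/5
check: Δy/Fy = (-8/5) / (-8) = 1/5 ✓

α = 1/5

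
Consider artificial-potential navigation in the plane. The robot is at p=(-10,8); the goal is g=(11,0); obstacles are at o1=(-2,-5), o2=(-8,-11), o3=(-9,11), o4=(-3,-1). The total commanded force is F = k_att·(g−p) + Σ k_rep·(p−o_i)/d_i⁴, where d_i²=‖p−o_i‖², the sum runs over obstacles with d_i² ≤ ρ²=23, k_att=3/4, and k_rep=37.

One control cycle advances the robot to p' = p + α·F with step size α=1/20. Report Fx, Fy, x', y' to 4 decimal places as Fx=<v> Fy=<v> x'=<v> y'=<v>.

Fx=15.3800 Fy=-7.1100 x'=-9.2310 y'=7.6445

F_att = 3/4·(g−p) = 3/4·(21,-8) = (15.7500,-6.0000)
o1: d²=233 > ρ²=23 → inactive
o2: d²=365 > ρ²=23 → inactive
o3: d²=10 ≤ ρ²=23; F_rep = 37·(-1,-3)/10² = (-0.3700,-1.1100)
o4: d²=130 > ρ²=23 → inactive
F = F_att + ΣF_rep = (15.3800,-7.1100)
p' = p + 1/20·F = (-9.2310,7.6445)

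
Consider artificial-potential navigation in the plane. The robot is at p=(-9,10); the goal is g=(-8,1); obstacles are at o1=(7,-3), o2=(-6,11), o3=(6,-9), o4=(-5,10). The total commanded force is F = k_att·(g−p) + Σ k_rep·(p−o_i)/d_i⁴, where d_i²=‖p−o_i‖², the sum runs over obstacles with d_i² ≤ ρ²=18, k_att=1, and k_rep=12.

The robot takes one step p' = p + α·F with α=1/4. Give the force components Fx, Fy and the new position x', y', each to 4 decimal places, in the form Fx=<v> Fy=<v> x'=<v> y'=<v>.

Fx=0.4525 Fy=-9.1200 x'=-8.8869 y'=7.7200

F_att = 1·(g−p) = 1·(1,-9) = (1.0000,-9.0000)
o1: d²=425 > ρ²=18 → inactive
o2: d²=10 ≤ ρ²=18; F_rep = 12·(-3,-1)/10² = (-0.3600,-0.1200)
o3: d²=586 > ρ²=18 → inactive
o4: d²=16 ≤ ρ²=18; F_rep = 12·(-4,0)/16² = (-0.1875,0.0000)
F = F_att + ΣF_rep = (0.4525,-9.1200)
p' = p + 1/4·F = (-8.8869,7.7200)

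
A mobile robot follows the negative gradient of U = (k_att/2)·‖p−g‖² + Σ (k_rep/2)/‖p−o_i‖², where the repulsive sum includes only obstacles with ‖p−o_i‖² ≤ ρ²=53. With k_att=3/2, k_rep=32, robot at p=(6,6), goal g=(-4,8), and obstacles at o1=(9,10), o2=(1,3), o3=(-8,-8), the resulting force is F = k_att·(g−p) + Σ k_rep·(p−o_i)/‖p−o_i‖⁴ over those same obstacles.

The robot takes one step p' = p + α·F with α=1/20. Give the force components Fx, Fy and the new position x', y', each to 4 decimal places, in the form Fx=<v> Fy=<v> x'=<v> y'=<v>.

Fx=-15.0152 Fy=2.8782 x'=5.2492 y'=6.1439

F_att = 3/2·(g−p) = 3/2·(-10,2) = (-15.0000,3.0000)
o1: d²=25 ≤ ρ²=53; F_rep = 32·(-3,-4)/25² = (-0.1536,-0.2048)
o2: d²=34 ≤ ρ²=53; F_rep = 32·(5,3)/34² = (0.1384,0.0830)
o3: d²=392 > ρ²=53 → inactive
F = F_att + ΣF_rep = (-15.0152,2.8782)
p' = p + 1/20·F = (5.2492,6.1439)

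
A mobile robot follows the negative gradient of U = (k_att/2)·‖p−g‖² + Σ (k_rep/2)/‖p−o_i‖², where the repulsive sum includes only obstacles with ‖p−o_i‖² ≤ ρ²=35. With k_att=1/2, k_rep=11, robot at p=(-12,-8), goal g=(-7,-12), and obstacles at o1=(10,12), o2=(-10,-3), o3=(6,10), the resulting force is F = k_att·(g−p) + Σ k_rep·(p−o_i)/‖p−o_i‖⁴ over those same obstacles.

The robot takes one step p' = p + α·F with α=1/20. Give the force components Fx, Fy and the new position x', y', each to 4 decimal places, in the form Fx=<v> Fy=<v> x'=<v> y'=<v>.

F_att = 1/2·(g−p) = 1/2·(5,-4) = (2.5000,-2.0000)
o1: d²=884 > ρ²=35 → inactive
o2: d²=29 ≤ ρ²=35; F_rep = 11·(-2,-5)/29² = (-0.0262,-0.0654)
o3: d²=648 > ρ²=35 → inactive
F = F_att + ΣF_rep = (2.4738,-2.0654)
p' = p + 1/20·F = (-11.8763,-8.1033)

Fx=2.4738 Fy=-2.0654 x'=-11.8763 y'=-8.1033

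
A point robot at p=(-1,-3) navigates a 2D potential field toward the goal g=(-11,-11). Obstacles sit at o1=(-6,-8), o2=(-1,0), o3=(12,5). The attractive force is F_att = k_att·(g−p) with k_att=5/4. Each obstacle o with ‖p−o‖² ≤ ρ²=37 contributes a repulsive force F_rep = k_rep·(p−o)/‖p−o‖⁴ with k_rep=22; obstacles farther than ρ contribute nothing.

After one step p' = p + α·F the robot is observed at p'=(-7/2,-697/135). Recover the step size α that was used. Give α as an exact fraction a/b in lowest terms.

α = 1/5

F_att = 5/4·(g−p) = 5/4·(-10,-8) = (-12.5000,-10.0000)
o1: d²=50 > ρ²=37 → inactive
o2: d²=9 ≤ ρ²=37; F_rep = 22·(0,-3)/9² = (0.0000,-0.8148)
o3: d²=233 > ρ²=37 → inactive
F = F_att + ΣF_rep = (-12.5000,-10.8148)
Δp = p'−p = (-2.5000,-2.1630); α = Δx/Fx = (-5/2) / (-25/2) = 1/5
check: Δy/Fy = (-292/135) / (-292/27) = 1/5 ✓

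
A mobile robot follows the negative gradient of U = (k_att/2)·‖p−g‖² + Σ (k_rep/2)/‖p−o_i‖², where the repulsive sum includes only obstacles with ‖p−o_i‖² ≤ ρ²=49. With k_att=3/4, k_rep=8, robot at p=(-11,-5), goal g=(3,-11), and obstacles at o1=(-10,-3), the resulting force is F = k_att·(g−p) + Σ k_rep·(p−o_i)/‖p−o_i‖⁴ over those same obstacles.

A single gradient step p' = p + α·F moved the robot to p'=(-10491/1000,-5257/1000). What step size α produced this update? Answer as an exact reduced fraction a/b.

α = 1/20

F_att = 3/4·(g−p) = 3/4·(14,-6) = (10.5000,-4.5000)
o1: d²=5 ≤ ρ²=49; F_rep = 8·(-1,-2)/5² = (-0.3200,-0.6400)
F = F_att + ΣF_rep = (10.1800,-5.1400)
Δp = p'−p = (0.5090,-0.2570); α = Δx/Fx = (509/1000) / (509/50) = 1/20
check: Δy/Fy = (-257/1000) / (-257/50) = 1/20 ✓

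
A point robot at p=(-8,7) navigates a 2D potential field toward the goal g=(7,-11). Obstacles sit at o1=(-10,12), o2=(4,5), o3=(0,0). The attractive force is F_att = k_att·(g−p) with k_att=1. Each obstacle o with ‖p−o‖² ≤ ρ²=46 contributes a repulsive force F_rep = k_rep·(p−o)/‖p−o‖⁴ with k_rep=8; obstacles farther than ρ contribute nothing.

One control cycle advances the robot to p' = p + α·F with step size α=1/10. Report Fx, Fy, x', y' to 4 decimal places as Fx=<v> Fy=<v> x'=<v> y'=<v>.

F_att = 1·(g−p) = 1·(15,-18) = (15.0000,-18.0000)
o1: d²=29 ≤ ρ²=46; F_rep = 8·(2,-5)/29² = (0.0190,-0.0476)
o2: d²=148 > ρ²=46 → inactive
o3: d²=113 > ρ²=46 → inactive
F = F_att + ΣF_rep = (15.0190,-18.0476)
p' = p + 1/10·F = (-6.4981,5.1952)

Fx=15.0190 Fy=-18.0476 x'=-6.4981 y'=5.1952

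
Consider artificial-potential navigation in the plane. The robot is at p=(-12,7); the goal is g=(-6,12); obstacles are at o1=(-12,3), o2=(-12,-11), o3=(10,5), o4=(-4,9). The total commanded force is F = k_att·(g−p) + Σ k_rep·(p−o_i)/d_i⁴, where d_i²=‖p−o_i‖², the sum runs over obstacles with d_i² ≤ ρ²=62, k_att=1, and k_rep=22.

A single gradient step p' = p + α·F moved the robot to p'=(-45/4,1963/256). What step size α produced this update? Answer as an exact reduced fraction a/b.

α = 1/8

F_att = 1·(g−p) = 1·(6,5) = (6.0000,5.0000)
o1: d²=16 ≤ ρ²=62; F_rep = 22·(0,4)/16² = (0.0000,0.3438)
o2: d²=324 > ρ²=62 → inactive
o3: d²=488 > ρ²=62 → inactive
o4: d²=68 > ρ²=62 → inactive
F = F_att + ΣF_rep = (6.0000,5.3438)
Δp = p'−p = (0.7500,0.6680); α = Δx/Fx = (3/4) / (6) = 1/8
check: Δy/Fy = (171/256) / (171/32) = 1/8 ✓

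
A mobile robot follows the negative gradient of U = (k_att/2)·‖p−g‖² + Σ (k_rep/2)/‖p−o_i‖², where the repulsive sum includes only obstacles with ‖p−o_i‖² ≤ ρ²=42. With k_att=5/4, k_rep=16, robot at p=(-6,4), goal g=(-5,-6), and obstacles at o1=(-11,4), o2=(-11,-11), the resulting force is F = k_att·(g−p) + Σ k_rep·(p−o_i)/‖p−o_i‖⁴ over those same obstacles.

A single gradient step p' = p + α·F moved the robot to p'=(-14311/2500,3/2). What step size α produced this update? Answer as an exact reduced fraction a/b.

α = 1/5

F_att = 5/4·(g−p) = 5/4·(1,-10) = (1.2500,-12.5000)
o1: d²=25 ≤ ρ²=42; F_rep = 16·(5,0)/25² = (0.1280,0.0000)
o2: d²=250 > ρ²=42 → inactive
F = F_att + ΣF_rep = (1.3780,-12.5000)
Δp = p'−p = (0.2756,-2.5000); α = Δx/Fx = (689/2500) / (689/500) = 1/5
check: Δy/Fy = (-5/2) / (-25/2) = 1/5 ✓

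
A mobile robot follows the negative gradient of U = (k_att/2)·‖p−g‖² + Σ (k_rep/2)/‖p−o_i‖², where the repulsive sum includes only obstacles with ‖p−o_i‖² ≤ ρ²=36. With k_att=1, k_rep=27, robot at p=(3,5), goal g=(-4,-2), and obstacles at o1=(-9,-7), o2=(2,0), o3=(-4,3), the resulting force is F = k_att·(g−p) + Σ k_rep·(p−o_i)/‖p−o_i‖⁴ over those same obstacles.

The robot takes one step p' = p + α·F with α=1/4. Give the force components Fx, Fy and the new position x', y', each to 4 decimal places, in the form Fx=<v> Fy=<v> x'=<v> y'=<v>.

F_att = 1·(g−p) = 1·(-7,-7) = (-7.0000,-7.0000)
o1: d²=288 > ρ²=36 → inactive
o2: d²=26 ≤ ρ²=36; F_rep = 27·(1,5)/26² = (0.0399,0.1997)
o3: d²=53 > ρ²=36 → inactive
F = F_att + ΣF_rep = (-6.9601,-6.8003)
p' = p + 1/4·F = (1.2600,3.2999)

Fx=-6.9601 Fy=-6.8003 x'=1.2600 y'=3.2999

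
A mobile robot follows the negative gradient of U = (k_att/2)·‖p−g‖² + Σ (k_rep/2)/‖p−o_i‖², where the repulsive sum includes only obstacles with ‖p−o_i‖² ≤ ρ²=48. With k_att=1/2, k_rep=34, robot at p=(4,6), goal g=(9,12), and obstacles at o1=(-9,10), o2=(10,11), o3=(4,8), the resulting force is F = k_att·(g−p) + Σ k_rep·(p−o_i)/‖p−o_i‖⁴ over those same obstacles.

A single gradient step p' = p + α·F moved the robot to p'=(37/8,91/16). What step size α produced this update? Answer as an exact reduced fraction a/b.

F_att = 1/2·(g−p) = 1/2·(5,6) = (2.5000,3.0000)
o1: d²=185 > ρ²=48 → inactive
o2: d²=61 > ρ²=48 → inactive
o3: d²=4 ≤ ρ²=48; F_rep = 34·(0,-2)/4² = (0.0000,-4.2500)
F = F_att + ΣF_rep = (2.5000,-1.2500)
Δp = p'−p = (0.6250,-0.3125); α = Δx/Fx = (5/8) / (5/2) = 1/4
check: Δy/Fy = (-5/16) / (-5/4) = 1/4 ✓

α = 1/4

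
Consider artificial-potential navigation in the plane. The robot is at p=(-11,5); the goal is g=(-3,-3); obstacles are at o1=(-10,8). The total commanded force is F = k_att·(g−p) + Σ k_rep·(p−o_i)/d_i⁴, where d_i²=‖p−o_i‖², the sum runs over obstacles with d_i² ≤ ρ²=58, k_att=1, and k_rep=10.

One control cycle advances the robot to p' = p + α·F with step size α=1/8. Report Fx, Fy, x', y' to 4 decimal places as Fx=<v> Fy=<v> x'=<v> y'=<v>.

F_att = 1·(g−p) = 1·(8,-8) = (8.0000,-8.0000)
o1: d²=10 ≤ ρ²=58; F_rep = 10·(-1,-3)/10² = (-0.1000,-0.3000)
F = F_att + ΣF_rep = (7.9000,-8.3000)
p' = p + 1/8·F = (-10.0125,3.9625)

Fx=7.9000 Fy=-8.3000 x'=-10.0125 y'=3.9625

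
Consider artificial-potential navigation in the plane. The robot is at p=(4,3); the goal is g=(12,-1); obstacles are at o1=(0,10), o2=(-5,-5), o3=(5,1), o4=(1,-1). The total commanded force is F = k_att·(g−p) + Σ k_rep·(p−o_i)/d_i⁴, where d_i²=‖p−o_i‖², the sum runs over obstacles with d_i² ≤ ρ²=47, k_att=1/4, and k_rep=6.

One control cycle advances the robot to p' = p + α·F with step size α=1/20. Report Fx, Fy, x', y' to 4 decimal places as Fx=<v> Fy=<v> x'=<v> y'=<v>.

Fx=1.7888 Fy=-0.4816 x'=4.0894 y'=2.9759

F_att = 1/4·(g−p) = 1/4·(8,-4) = (2.0000,-1.0000)
o1: d²=65 > ρ²=47 → inactive
o2: d²=145 > ρ²=47 → inactive
o3: d²=5 ≤ ρ²=47; F_rep = 6·(-1,2)/5² = (-0.2400,0.4800)
o4: d²=25 ≤ ρ²=47; F_rep = 6·(3,4)/25² = (0.0288,0.0384)
F = F_att + ΣF_rep = (1.7888,-0.4816)
p' = p + 1/20·F = (4.0894,2.9759)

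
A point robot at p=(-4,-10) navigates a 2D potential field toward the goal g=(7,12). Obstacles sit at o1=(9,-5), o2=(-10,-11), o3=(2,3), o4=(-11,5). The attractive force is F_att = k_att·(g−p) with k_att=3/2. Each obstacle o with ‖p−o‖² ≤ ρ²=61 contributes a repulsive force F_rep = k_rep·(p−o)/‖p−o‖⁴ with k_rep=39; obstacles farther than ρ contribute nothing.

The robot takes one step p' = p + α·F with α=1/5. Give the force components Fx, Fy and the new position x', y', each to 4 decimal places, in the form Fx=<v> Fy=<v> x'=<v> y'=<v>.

F_att = 3/2·(g−p) = 3/2·(11,22) = (16.5000,33.0000)
o1: d²=194 > ρ²=61 → inactive
o2: d²=37 ≤ ρ²=61; F_rep = 39·(6,1)/37² = (0.1709,0.0285)
o3: d²=205 > ρ²=61 → inactive
o4: d²=274 > ρ²=61 → inactive
F = F_att + ΣF_rep = (16.6709,33.0285)
p' = p + 1/5·F = (-0.6658,-3.3943)

Fx=16.6709 Fy=33.0285 x'=-0.6658 y'=-3.3943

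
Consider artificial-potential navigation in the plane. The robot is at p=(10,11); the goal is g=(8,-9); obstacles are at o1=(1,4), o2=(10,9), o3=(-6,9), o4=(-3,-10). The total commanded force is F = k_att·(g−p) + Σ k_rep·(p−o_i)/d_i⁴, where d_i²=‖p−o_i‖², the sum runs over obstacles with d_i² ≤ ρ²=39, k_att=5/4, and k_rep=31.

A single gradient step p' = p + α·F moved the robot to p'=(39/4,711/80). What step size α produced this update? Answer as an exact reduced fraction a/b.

α = 1/10

F_att = 5/4·(g−p) = 5/4·(-2,-20) = (-2.5000,-25.0000)
o1: d²=130 > ρ²=39 → inactive
o2: d²=4 ≤ ρ²=39; F_rep = 31·(0,2)/4² = (0.0000,3.8750)
o3: d²=260 > ρ²=39 → inactive
o4: d²=610 > ρ²=39 → inactive
F = F_att + ΣF_rep = (-2.5000,-21.1250)
Δp = p'−p = (-0.2500,-2.1125); α = Δx/Fx = (-1/4) / (-5/2) = 1/10
check: Δy/Fy = (-169/80) / (-169/8) = 1/10 ✓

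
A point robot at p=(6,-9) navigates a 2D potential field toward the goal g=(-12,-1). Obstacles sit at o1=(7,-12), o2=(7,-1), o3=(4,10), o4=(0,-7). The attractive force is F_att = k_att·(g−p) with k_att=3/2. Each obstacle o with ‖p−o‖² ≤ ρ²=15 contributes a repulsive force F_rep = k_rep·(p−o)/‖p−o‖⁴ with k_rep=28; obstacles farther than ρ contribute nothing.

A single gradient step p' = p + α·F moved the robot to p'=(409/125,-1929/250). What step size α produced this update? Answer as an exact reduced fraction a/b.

F_att = 3/2·(g−p) = 3/2·(-18,8) = (-27.0000,12.0000)
o1: d²=10 ≤ ρ²=15; F_rep = 28·(-1,3)/10² = (-0.2800,0.8400)
o2: d²=65 > ρ²=15 → inactive
o3: d²=365 > ρ²=15 → inactive
o4: d²=40 > ρ²=15 → inactive
F = F_att + ΣF_rep = (-27.2800,12.8400)
Δp = p'−p = (-2.7280,1.2840); α = Δx/Fx = (-341/125) / (-682/25) = 1/10
check: Δy/Fy = (321/250) / (321/25) = 1/10 ✓

α = 1/10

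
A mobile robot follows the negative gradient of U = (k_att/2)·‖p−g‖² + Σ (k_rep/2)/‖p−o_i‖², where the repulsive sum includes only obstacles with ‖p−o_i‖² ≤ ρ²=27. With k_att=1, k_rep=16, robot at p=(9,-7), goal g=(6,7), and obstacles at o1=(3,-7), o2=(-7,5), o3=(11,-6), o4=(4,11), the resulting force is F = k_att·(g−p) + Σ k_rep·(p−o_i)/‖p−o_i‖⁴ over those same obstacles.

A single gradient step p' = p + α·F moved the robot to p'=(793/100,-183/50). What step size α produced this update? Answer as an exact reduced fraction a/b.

α = 1/4

F_att = 1·(g−p) = 1·(-3,14) = (-3.0000,14.0000)
o1: d²=36 > ρ²=27 → inactive
o2: d²=400 > ρ²=27 → inactive
o3: d²=5 ≤ ρ²=27; F_rep = 16·(-2,-1)/5² = (-1.2800,-0.6400)
o4: d²=349 > ρ²=27 → inactive
F = F_att + ΣF_rep = (-4.2800,13.3600)
Δp = p'−p = (-1.0700,3.3400); α = Δx/Fx = (-107/100) / (-107/25) = 1/4
check: Δy/Fy = (167/50) / (334/25) = 1/4 ✓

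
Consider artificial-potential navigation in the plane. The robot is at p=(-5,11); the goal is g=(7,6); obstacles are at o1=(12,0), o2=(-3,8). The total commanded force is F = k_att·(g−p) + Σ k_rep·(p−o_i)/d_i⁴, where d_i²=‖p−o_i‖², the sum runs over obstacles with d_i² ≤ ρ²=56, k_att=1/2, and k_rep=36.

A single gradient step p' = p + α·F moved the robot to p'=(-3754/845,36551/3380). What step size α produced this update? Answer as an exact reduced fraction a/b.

α = 1/10

F_att = 1/2·(g−p) = 1/2·(12,-5) = (6.0000,-2.5000)
o1: d²=410 > ρ²=56 → inactive
o2: d²=13 ≤ ρ²=56; F_rep = 36·(-2,3)/13² = (-0.4260,0.6391)
F = F_att + ΣF_rep = (5.5740,-1.8609)
Δp = p'−p = (0.5574,-0.1861); α = Δx/Fx = (471/845) / (942/169) = 1/10
check: Δy/Fy = (-629/3380) / (-629/338) = 1/10 ✓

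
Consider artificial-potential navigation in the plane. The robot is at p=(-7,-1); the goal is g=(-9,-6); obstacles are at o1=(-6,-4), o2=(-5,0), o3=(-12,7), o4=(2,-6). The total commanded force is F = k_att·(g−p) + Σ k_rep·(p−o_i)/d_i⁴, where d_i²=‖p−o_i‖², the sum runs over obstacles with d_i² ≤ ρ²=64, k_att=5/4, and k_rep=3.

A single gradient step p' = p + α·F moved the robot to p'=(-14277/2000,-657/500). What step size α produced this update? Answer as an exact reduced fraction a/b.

α = 1/20

F_att = 5/4·(g−p) = 5/4·(-2,-5) = (-2.5000,-6.2500)
o1: d²=10 ≤ ρ²=64; F_rep = 3·(-1,3)/10² = (-0.0300,0.0900)
o2: d²=5 ≤ ρ²=64; F_rep = 3·(-2,-1)/5² = (-0.2400,-0.1200)
o3: d²=89 > ρ²=64 → inactive
o4: d²=106 > ρ²=64 → inactive
F = F_att + ΣF_rep = (-2.7700,-6.2800)
Δp = p'−p = (-0.1385,-0.3140); α = Δx/Fx = (-277/2000) / (-277/100) = 1/20
check: Δy/Fy = (-157/500) / (-157/25) = 1/20 ✓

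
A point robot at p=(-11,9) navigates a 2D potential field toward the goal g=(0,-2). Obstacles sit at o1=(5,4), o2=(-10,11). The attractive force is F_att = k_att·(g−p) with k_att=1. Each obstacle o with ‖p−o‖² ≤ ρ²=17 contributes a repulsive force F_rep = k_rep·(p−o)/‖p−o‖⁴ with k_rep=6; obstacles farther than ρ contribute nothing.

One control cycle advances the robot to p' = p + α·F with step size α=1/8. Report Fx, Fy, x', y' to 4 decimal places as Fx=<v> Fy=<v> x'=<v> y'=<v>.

Fx=10.7600 Fy=-11.4800 x'=-9.6550 y'=7.5650

F_att = 1·(g−p) = 1·(11,-11) = (11.0000,-11.0000)
o1: d²=281 > ρ²=17 → inactive
o2: d²=5 ≤ ρ²=17; F_rep = 6·(-1,-2)/5² = (-0.2400,-0.4800)
F = F_att + ΣF_rep = (10.7600,-11.4800)
p' = p + 1/8·F = (-9.6550,7.5650)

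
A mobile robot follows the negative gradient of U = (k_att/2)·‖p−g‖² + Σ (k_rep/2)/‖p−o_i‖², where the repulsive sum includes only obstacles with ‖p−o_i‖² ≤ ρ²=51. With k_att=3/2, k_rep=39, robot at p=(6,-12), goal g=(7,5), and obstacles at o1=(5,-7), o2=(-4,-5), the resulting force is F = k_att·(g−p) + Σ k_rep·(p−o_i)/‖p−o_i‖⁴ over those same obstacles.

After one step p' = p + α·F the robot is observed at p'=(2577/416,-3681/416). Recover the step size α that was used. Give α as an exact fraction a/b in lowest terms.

α = 1/8

F_att = 3/2·(g−p) = 3/2·(1,17) = (1.5000,25.5000)
o1: d²=26 ≤ ρ²=51; F_rep = 39·(1,-5)/26² = (0.0577,-0.2885)
o2: d²=149 > ρ²=51 → inactive
F = F_att + ΣF_rep = (1.5577,25.2115)
Δp = p'−p = (0.1947,3.1514); α = Δx/Fx = (81/416) / (81/52) = 1/8
check: Δy/Fy = (1311/416) / (1311/52) = 1/8 ✓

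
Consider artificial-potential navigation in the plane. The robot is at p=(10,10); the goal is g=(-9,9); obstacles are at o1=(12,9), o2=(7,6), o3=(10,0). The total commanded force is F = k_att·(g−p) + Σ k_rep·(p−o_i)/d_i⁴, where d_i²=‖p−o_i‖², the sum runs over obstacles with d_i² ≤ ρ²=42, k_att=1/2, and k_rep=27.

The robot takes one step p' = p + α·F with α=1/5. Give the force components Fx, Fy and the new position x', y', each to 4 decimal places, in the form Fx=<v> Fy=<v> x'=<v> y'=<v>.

F_att = 1/2·(g−p) = 1/2·(-19,-1) = (-9.5000,-0.5000)
o1: d²=5 ≤ ρ²=42; F_rep = 27·(-2,1)/5² = (-2.1600,1.0800)
o2: d²=25 ≤ ρ²=42; F_rep = 27·(3,4)/25² = (0.1296,0.1728)
o3: d²=100 > ρ²=42 → inactive
F = F_att + ΣF_rep = (-11.5304,0.7528)
p' = p + 1/5·F = (7.6939,10.1506)

Fx=-11.5304 Fy=0.7528 x'=7.6939 y'=10.1506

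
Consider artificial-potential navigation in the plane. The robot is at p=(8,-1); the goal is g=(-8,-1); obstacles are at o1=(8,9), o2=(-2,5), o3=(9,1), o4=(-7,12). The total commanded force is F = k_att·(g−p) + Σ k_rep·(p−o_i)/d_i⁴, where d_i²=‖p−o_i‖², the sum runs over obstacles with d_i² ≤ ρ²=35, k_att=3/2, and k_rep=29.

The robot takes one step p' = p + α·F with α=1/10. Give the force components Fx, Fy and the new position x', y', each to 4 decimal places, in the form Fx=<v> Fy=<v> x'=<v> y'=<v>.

Fx=-25.1600 Fy=-2.3200 x'=5.4840 y'=-1.2320

F_att = 3/2·(g−p) = 3/2·(-16,0) = (-24.0000,0.0000)
o1: d²=100 > ρ²=35 → inactive
o2: d²=136 > ρ²=35 → inactive
o3: d²=5 ≤ ρ²=35; F_rep = 29·(-1,-2)/5² = (-1.1600,-2.3200)
o4: d²=394 > ρ²=35 → inactive
F = F_att + ΣF_rep = (-25.1600,-2.3200)
p' = p + 1/10·F = (5.4840,-1.2320)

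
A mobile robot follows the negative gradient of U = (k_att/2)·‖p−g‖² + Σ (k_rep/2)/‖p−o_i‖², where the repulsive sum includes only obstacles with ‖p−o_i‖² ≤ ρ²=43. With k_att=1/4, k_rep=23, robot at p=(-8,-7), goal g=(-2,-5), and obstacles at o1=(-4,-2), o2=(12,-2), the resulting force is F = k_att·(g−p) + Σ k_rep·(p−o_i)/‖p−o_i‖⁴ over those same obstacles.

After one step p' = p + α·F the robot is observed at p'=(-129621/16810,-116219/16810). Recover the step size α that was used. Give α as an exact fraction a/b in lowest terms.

α = 1/5

F_att = 1/4·(g−p) = 1/4·(6,2) = (1.5000,0.5000)
o1: d²=41 ≤ ρ²=43; F_rep = 23·(-4,-5)/41² = (-0.0547,-0.0684)
o2: d²=425 > ρ²=43 → inactive
F = F_att + ΣF_rep = (1.4453,0.4316)
Δp = p'−p = (0.2891,0.0863); α = Δx/Fx = (4859/16810) / (4859/3362) = 1/5
check: Δy/Fy = (1451/16810) / (1451/3362) = 1/5 ✓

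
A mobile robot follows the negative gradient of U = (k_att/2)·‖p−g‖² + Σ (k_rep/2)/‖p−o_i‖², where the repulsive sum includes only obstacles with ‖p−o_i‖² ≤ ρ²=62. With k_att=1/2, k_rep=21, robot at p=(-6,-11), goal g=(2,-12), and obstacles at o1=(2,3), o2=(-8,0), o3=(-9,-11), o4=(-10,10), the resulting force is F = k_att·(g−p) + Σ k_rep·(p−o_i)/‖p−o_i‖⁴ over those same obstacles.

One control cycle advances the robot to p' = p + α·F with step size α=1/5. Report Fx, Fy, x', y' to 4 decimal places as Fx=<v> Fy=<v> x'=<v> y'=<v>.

Fx=4.7778 Fy=-0.5000 x'=-5.0444 y'=-11.1000

F_att = 1/2·(g−p) = 1/2·(8,-1) = (4.0000,-0.5000)
o1: d²=260 > ρ²=62 → inactive
o2: d²=125 > ρ²=62 → inactive
o3: d²=9 ≤ ρ²=62; F_rep = 21·(3,0)/9² = (0.7778,0.0000)
o4: d²=457 > ρ²=62 → inactive
F = F_att + ΣF_rep = (4.7778,-0.5000)
p' = p + 1/5·F = (-5.0444,-11.1000)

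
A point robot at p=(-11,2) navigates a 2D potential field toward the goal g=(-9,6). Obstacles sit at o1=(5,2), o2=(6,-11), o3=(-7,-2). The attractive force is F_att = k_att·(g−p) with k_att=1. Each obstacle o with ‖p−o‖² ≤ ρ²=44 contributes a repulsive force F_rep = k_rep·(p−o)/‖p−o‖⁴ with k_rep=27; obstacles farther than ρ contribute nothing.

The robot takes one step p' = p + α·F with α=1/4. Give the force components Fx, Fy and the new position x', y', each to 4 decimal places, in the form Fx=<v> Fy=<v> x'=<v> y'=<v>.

F_att = 1·(g−p) = 1·(2,4) = (2.0000,4.0000)
o1: d²=256 > ρ²=44 → inactive
o2: d²=458 > ρ²=44 → inactive
o3: d²=32 ≤ ρ²=44; F_rep = 27·(-4,4)/32² = (-0.1055,0.1055)
F = F_att + ΣF_rep = (1.8945,4.1055)
p' = p + 1/4·F = (-10.5264,3.0264)

Fx=1.8945 Fy=4.1055 x'=-10.5264 y'=3.0264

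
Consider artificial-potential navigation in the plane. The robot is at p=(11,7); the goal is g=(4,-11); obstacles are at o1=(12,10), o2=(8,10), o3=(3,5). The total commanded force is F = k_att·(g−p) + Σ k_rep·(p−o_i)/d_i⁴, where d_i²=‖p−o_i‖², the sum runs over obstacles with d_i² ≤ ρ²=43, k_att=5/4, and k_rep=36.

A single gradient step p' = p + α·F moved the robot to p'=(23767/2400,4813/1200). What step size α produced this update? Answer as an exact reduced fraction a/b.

α = 1/8

F_att = 5/4·(g−p) = 5/4·(-7,-18) = (-8.7500,-22.5000)
o1: d²=10 ≤ ρ²=43; F_rep = 36·(-1,-3)/10² = (-0.3600,-1.0800)
o2: d²=18 ≤ ρ²=43; F_rep = 36·(3,-3)/18² = (0.3333,-0.3333)
o3: d²=68 > ρ²=43 → inactive
F = F_att + ΣF_rep = (-8.7767,-23.9133)
Δp = p'−p = (-1.0971,-2.9892); α = Δx/Fx = (-2633/2400) / (-2633/300) = 1/8
check: Δy/Fy = (-3587/1200) / (-3587/150) = 1/8 ✓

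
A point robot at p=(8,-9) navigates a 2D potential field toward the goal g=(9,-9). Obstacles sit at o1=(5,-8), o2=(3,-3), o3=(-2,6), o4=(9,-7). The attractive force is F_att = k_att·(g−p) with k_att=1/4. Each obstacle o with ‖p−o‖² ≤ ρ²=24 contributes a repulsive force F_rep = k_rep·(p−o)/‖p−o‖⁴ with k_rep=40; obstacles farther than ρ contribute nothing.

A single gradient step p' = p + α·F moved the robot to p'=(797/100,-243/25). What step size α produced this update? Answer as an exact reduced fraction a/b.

F_att = 1/4·(g−p) = 1/4·(1,0) = (0.2500,0.0000)
o1: d²=10 ≤ ρ²=24; F_rep = 40·(3,-1)/10² = (1.2000,-0.4000)
o2: d²=61 > ρ²=24 → inactive
o3: d²=325 > ρ²=24 → inactive
o4: d²=5 ≤ ρ²=24; F_rep = 40·(-1,-2)/5² = (-1.6000,-3.2000)
F = F_att + ΣF_rep = (-0.1500,-3.6000)
Δp = p'−p = (-0.0300,-0.7200); α = Δx/Fx = (-3/100) / (-3/20) = 1/5
check: Δy/Fy = (-18/25) / (-18/5) = 1/5 ✓

α = 1/5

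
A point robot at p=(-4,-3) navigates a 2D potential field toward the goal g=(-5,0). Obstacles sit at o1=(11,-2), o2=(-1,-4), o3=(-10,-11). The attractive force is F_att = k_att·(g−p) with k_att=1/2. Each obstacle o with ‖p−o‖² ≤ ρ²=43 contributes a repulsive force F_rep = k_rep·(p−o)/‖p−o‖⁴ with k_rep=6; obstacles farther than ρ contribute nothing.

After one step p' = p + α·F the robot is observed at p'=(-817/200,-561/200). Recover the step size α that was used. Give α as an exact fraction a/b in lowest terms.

α = 1/8

F_att = 1/2·(g−p) = 1/2·(-1,3) = (-0.5000,1.5000)
o1: d²=226 > ρ²=43 → inactive
o2: d²=10 ≤ ρ²=43; F_rep = 6·(-3,1)/10² = (-0.1800,0.0600)
o3: d²=100 > ρ²=43 → inactive
F = F_att + ΣF_rep = (-0.6800,1.5600)
Δp = p'−p = (-0.0850,0.1950); α = Δx/Fx = (-17/200) / (-17/25) = 1/8
check: Δy/Fy = (39/200) / (39/25) = 1/8 ✓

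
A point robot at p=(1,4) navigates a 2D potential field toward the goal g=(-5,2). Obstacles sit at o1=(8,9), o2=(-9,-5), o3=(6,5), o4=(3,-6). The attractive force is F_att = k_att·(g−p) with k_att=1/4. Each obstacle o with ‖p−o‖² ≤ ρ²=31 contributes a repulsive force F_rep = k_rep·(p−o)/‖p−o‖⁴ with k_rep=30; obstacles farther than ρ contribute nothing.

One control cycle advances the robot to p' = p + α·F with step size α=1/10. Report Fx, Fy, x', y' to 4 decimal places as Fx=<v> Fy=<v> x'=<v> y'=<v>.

Fx=-1.7219 Fy=-0.5444 x'=0.8278 y'=3.9456

F_att = 1/4·(g−p) = 1/4·(-6,-2) = (-1.5000,-0.5000)
o1: d²=74 > ρ²=31 → inactive
o2: d²=181 > ρ²=31 → inactive
o3: d²=26 ≤ ρ²=31; F_rep = 30·(-5,-1)/26² = (-0.2219,-0.0444)
o4: d²=104 > ρ²=31 → inactive
F = F_att + ΣF_rep = (-1.7219,-0.5444)
p' = p + 1/10·F = (0.8278,3.9456)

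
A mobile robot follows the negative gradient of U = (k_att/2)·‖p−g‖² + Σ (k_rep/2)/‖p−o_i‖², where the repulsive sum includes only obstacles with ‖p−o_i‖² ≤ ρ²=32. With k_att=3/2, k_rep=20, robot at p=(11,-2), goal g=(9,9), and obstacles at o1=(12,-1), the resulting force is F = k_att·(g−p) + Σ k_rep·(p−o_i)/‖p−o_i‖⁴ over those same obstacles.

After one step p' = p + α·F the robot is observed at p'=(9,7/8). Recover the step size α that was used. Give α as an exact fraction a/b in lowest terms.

α = 1/4

F_att = 3/2·(g−p) = 3/2·(-2,11) = (-3.0000,16.5000)
o1: d²=2 ≤ ρ²=32; F_rep = 20·(-1,-1)/2² = (-5.0000,-5.0000)
F = F_att + ΣF_rep = (-8.0000,11.5000)
Δp = p'−p = (-2.0000,2.8750); α = Δx/Fx = (-2) / (-8) = 1/4
check: Δy/Fy = (23/8) / (23/2) = 1/4 ✓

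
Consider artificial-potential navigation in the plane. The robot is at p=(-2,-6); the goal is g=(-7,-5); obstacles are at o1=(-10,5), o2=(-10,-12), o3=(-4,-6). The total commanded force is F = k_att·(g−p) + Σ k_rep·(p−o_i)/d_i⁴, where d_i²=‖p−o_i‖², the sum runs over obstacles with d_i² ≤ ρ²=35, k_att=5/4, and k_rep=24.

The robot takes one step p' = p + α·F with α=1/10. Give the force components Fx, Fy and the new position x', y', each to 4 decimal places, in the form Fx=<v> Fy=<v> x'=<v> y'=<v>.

Fx=-3.2500 Fy=1.2500 x'=-2.3250 y'=-5.8750

F_att = 5/4·(g−p) = 5/4·(-5,1) = (-6.2500,1.2500)
o1: d²=185 > ρ²=35 → inactive
o2: d²=100 > ρ²=35 → inactive
o3: d²=4 ≤ ρ²=35; F_rep = 24·(2,0)/4² = (3.0000,0.0000)
F = F_att + ΣF_rep = (-3.2500,1.2500)
p' = p + 1/10·F = (-2.3250,-5.8750)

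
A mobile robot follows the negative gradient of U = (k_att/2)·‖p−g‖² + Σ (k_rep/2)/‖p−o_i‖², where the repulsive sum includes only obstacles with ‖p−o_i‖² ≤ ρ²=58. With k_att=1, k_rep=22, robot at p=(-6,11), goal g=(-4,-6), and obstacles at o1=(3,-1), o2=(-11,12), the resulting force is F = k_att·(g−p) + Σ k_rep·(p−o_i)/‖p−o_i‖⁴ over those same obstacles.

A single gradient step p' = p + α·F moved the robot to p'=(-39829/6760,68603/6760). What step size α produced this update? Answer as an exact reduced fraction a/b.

α = 1/20

F_att = 1·(g−p) = 1·(2,-17) = (2.0000,-17.0000)
o1: d²=225 > ρ²=58 → inactive
o2: d²=26 ≤ ρ²=58; F_rep = 22·(5,-1)/26² = (0.1627,-0.0325)
F = F_att + ΣF_rep = (2.1627,-17.0325)
Δp = p'−p = (0.1081,-0.8516); α = Δx/Fx = (731/6760) / (731/338) = 1/20
check: Δy/Fy = (-5757/6760) / (-5757/338) = 1/20 ✓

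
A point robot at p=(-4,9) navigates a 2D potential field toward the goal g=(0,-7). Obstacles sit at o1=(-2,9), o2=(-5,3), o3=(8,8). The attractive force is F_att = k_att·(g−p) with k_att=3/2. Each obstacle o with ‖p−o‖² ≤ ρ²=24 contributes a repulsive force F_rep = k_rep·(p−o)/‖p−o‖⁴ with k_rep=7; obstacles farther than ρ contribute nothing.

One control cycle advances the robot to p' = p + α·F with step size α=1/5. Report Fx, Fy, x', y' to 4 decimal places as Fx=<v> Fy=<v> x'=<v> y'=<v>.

F_att = 3/2·(g−p) = 3/2·(4,-16) = (6.0000,-24.0000)
o1: d²=4 ≤ ρ²=24; F_rep = 7·(-2,0)/4² = (-0.8750,0.0000)
o2: d²=37 > ρ²=24 → inactive
o3: d²=145 > ρ²=24 → inactive
F = F_att + ΣF_rep = (5.1250,-24.0000)
p' = p + 1/5·F = (-2.9750,4.2000)

Fx=5.1250 Fy=-24.0000 x'=-2.9750 y'=4.2000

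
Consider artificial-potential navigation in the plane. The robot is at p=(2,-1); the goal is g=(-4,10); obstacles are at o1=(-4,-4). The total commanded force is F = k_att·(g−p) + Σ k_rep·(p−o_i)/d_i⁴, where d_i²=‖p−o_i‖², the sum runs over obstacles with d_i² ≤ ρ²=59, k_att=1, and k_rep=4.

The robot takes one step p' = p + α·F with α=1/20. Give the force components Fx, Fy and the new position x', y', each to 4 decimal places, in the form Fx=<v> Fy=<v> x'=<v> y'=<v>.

F_att = 1·(g−p) = 1·(-6,11) = (-6.0000,11.0000)
o1: d²=45 ≤ ρ²=59; F_rep = 4·(6,3)/45² = (0.0119,0.0059)
F = F_att + ΣF_rep = (-5.9881,11.0059)
p' = p + 1/20·F = (1.7006,-0.4497)

Fx=-5.9881 Fy=11.0059 x'=1.7006 y'=-0.4497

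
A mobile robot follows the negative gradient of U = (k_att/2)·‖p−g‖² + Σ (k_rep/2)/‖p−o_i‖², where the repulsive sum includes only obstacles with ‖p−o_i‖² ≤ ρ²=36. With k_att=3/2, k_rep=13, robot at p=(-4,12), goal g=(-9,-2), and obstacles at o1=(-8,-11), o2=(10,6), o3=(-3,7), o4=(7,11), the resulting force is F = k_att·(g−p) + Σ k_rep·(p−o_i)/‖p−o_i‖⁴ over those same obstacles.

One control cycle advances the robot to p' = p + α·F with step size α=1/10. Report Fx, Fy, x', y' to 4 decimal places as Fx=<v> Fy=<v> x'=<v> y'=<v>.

F_att = 3/2·(g−p) = 3/2·(-5,-14) = (-7.5000,-21.0000)
o1: d²=545 > ρ²=36 → inactive
o2: d²=232 > ρ²=36 → inactive
o3: d²=26 ≤ ρ²=36; F_rep = 13·(-1,5)/26² = (-0.0192,0.0962)
o4: d²=122 > ρ²=36 → inactive
F = F_att + ΣF_rep = (-7.5192,-20.9038)
p' = p + 1/10·F = (-4.7519,9.9096)

Fx=-7.5192 Fy=-20.9038 x'=-4.7519 y'=9.9096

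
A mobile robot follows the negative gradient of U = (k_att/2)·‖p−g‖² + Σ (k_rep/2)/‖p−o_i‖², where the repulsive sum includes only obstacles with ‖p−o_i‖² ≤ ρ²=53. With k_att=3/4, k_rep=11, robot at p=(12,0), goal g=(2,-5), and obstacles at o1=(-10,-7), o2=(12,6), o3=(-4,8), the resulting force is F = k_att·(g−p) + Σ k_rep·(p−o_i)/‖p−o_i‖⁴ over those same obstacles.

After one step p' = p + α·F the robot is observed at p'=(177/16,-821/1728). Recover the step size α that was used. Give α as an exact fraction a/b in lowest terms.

α = 1/8

F_att = 3/4·(g−p) = 3/4·(-10,-5) = (-7.5000,-3.7500)
o1: d²=533 > ρ²=53 → inactive
o2: d²=36 ≤ ρ²=53; F_rep = 11·(0,-6)/36² = (0.0000,-0.0509)
o3: d²=320 > ρ²=53 → inactive
F = F_att + ΣF_rep = (-7.5000,-3.8009)
Δp = p'−p = (-0.9375,-0.4751); α = Δx/Fx = (-15/16) / (-15/2) = 1/8
check: Δy/Fy = (-821/1728) / (-821/216) = 1/8 ✓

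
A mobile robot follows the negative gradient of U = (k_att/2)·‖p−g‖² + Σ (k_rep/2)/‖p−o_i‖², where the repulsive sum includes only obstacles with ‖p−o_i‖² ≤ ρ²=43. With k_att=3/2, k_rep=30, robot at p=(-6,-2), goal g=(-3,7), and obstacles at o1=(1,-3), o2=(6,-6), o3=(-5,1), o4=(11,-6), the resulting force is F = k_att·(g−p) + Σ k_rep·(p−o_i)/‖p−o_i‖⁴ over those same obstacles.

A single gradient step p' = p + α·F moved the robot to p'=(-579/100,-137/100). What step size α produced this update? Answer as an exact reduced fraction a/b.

α = 1/20

F_att = 3/2·(g−p) = 3/2·(3,9) = (4.5000,13.5000)
o1: d²=50 > ρ²=43 → inactive
o2: d²=160 > ρ²=43 → inactive
o3: d²=10 ≤ ρ²=43; F_rep = 30·(-1,-3)/10² = (-0.3000,-0.9000)
o4: d²=305 > ρ²=43 → inactive
F = F_att + ΣF_rep = (4.2000,12.6000)
Δp = p'−p = (0.2100,0.6300); α = Δx/Fx = (21/100) / (21/5) = 1/20
check: Δy/Fy = (63/100) / (63/5) = 1/20 ✓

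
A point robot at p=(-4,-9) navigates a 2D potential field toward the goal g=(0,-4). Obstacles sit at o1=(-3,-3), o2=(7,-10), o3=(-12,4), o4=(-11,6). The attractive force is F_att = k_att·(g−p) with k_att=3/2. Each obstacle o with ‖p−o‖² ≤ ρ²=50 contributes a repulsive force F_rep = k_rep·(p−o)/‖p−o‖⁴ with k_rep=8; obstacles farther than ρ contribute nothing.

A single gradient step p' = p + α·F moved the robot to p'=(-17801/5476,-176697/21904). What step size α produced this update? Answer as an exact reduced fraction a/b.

F_att = 3/2·(g−p) = 3/2·(4,5) = (6.0000,7.5000)
o1: d²=37 ≤ ρ²=50; F_rep = 8·(-1,-6)/37² = (-0.0058,-0.0351)
o2: d²=122 > ρ²=50 → inactive
o3: d²=233 > ρ²=50 → inactive
o4: d²=274 > ρ²=50 → inactive
F = F_att + ΣF_rep = (5.9942,7.4649)
Δp = p'−p = (0.7493,0.9331); α = Δx/Fx = (4103/5476) / (8206/1369) = 1/8
check: Δy/Fy = (20439/21904) / (20439/2738) = 1/8 ✓

α = 1/8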